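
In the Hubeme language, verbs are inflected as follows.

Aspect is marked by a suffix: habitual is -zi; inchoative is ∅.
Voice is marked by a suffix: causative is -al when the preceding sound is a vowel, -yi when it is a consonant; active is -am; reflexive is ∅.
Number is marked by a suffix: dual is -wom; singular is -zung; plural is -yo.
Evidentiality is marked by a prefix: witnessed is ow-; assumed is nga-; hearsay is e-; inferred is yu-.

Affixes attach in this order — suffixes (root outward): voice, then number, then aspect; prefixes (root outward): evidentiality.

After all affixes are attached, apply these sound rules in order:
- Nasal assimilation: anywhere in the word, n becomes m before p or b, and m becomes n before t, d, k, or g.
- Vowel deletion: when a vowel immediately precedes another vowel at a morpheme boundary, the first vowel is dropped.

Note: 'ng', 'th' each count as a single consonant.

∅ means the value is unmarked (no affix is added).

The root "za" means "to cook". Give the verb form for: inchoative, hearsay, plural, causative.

ezalyo

Attach evidentiality hearsay e- → eza.
Attach voice causative -al (after vowel 'a') → ezaal.
Attach number plural -yo → ezaalyo.
aspect = inchoative: zero marking, form stays ezaalyo.
Nasal assimilation: no change.
Apply vowel deletion: ezaalyo → ezalyo.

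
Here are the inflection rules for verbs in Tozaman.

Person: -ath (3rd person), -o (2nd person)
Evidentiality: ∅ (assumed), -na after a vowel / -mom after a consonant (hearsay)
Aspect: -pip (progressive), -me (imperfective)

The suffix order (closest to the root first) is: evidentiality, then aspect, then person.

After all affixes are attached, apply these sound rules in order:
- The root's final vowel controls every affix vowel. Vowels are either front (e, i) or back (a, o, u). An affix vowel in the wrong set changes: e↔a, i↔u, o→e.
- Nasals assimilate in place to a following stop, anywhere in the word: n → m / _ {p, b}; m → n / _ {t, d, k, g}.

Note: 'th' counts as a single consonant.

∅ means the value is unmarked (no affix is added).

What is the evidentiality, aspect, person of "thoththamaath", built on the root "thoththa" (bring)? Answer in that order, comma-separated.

Segment: thoththa-me-ath.
evidentiality: ∅ → assumed.
aspect: -me → imperfective.
person: -ath → 3rd person.

assumed, imperfective, 3rd person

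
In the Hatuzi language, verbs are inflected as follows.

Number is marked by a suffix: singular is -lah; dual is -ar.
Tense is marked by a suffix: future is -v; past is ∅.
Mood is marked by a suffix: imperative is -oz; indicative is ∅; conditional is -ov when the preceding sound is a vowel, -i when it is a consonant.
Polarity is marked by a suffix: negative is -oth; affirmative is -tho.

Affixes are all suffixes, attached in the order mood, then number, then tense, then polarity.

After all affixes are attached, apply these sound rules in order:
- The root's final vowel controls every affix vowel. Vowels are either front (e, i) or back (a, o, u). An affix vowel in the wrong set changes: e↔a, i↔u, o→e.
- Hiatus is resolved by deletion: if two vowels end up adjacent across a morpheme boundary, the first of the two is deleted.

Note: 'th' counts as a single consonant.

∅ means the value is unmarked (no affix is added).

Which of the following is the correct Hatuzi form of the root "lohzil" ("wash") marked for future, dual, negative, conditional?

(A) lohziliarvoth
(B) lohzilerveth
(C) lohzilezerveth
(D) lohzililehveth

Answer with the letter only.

Attach mood conditional -i (after consonant 'l') → lohzili.
Attach number dual -ar → lohziliar.
Attach tense future -v → lohziliarv.
Attach polarity negative -oth → lohziliarvoth.
Apply vowel harmony: lohziliarvoth → lohzilierveth.
Apply vowel deletion: lohzilierveth → lohzilerveth.
So the correct form is lohzilerveth, option (B).
(A) lohziliarvoth is wrong: it fails to apply the sound rule(s).
(D) lohzililehveth is wrong: it uses singular instead of dual for number.
(C) lohzilezerveth is wrong: it uses imperative instead of conditional for mood.

B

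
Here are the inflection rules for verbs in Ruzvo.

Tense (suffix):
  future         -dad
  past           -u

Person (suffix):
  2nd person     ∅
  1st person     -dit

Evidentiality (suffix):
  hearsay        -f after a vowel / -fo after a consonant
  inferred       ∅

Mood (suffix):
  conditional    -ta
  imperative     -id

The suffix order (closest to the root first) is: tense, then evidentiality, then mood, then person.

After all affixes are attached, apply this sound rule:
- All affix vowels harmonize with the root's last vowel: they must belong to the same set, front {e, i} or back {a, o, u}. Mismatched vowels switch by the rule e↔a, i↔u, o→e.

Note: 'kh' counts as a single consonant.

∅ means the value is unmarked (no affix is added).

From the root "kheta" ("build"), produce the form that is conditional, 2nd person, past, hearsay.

khetaufta

Attach tense past -u → khetau.
Attach evidentiality hearsay -f (after vowel 'u') → khetauf.
Attach mood conditional -ta → khetaufta.
person = 2nd person: zero marking, form stays khetaufta.
Vowel harmony: no change.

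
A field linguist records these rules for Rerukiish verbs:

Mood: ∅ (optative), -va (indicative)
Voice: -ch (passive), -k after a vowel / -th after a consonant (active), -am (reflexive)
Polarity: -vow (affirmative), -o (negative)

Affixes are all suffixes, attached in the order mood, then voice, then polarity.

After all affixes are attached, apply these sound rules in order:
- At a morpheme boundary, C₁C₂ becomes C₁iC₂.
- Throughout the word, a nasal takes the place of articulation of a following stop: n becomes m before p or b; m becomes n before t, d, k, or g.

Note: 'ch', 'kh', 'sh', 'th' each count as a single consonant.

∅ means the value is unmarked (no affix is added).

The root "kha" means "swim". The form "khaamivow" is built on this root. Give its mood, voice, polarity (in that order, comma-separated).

optative, reflexive, affirmative

Segment: kha-am-vow.
mood: ∅ → optative.
voice: -am → reflexive.
polarity: -vow → affirmative.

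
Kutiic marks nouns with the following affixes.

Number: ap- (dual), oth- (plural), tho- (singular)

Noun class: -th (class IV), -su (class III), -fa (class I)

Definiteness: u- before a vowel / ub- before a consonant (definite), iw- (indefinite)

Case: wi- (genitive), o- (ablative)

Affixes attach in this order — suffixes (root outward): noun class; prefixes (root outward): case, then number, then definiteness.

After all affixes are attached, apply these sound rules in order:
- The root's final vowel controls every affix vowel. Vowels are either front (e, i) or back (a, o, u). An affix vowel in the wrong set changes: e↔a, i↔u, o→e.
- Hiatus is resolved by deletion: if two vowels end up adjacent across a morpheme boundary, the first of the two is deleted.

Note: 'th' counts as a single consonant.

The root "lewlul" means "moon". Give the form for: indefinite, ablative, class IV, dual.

Attach case ablative o- → olewlul.
Attach number dual ap- → apolewlul.
Attach noun class class IV -th → apolewlulth.
Attach definiteness indefinite iw- → iwapolewlulth.
Apply vowel harmony: iwapolewlulth → uwapolewlulth.
Vowel deletion: no change.

uwapolewlulth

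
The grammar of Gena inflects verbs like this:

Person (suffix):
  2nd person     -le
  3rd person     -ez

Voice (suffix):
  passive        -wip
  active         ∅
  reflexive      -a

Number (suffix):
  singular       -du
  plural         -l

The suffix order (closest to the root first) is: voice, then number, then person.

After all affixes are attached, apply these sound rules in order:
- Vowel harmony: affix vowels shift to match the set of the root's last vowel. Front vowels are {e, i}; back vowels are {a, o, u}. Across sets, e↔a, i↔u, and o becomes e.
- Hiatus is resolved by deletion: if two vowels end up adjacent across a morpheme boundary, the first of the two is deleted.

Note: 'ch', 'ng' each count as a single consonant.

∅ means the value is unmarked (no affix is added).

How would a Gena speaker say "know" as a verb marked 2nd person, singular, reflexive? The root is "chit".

chitedile

Attach voice reflexive -a → chita.
Attach number singular -du → chitadu.
Attach person 2nd person -le → chitadule.
Apply vowel harmony: chitadule → chitedile.
Vowel deletion: no change.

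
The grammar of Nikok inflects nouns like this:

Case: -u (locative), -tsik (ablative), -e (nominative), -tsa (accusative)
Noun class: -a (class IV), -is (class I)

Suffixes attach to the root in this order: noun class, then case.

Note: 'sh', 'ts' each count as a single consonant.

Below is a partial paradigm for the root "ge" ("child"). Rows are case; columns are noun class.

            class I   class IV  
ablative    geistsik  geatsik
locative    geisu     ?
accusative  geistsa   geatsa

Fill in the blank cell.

Attach noun class class IV -a → gea.
Attach case locative -u → geau.

geau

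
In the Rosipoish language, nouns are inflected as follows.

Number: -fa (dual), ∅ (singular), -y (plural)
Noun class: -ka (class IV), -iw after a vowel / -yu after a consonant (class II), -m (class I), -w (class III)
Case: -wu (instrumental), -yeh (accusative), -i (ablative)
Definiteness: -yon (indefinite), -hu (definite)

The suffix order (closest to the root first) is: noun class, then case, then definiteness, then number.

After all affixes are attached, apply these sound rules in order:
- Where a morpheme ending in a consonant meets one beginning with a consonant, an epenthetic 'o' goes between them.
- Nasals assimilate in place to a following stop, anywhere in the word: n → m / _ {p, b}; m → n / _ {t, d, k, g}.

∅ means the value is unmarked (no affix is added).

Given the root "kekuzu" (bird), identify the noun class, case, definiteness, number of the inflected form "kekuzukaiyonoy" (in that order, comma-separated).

class IV, ablative, indefinite, plural

Segment: kekuzu-ka-i-yon-y.
noun class: -ka → class IV.
case: -i → ablative.
definiteness: -yon → indefinite.
number: -y → plural.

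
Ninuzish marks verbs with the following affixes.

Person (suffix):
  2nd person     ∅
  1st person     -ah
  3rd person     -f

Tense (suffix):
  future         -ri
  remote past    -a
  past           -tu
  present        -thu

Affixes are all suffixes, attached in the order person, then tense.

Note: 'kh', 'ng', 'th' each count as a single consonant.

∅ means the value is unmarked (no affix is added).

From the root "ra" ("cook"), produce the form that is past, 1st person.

raahtu

Attach person 1st person -ah → raah.
Attach tense past -tu → raahtu.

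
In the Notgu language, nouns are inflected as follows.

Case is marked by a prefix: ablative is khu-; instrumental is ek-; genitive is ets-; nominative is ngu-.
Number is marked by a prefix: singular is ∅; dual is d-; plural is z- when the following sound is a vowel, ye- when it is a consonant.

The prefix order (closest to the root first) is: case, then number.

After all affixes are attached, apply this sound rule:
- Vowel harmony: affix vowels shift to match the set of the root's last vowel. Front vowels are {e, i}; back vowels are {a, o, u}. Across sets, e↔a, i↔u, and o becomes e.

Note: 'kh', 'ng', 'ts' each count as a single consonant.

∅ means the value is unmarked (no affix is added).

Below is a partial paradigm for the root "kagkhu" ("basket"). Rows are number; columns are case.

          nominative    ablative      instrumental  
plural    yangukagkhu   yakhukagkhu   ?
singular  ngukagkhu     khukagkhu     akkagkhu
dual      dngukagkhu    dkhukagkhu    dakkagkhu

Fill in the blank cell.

zakkagkhu

Attach case instrumental ek- → ekkagkhu.
Attach number plural z- (before vowel 'e') → zekkagkhu.
Apply vowel harmony: zekkagkhu → zakkagkhu.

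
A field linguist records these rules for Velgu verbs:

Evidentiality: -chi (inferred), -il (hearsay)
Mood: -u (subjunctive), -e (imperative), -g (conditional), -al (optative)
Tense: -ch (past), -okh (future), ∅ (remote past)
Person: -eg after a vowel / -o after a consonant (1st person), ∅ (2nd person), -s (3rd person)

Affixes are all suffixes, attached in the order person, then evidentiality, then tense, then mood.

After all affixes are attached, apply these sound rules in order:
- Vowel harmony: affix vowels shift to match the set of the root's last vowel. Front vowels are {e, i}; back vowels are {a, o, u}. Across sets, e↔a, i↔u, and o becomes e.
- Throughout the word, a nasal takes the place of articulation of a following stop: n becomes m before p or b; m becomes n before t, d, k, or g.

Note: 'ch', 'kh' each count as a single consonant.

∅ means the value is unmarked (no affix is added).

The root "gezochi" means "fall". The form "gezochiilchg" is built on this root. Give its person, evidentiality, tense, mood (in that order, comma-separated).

Segment: gezochi-il-ch-g.
person: ∅ → 2nd person.
evidentiality: -il → hearsay.
tense: -ch → past.
mood: -g → conditional.

2nd person, hearsay, past, conditional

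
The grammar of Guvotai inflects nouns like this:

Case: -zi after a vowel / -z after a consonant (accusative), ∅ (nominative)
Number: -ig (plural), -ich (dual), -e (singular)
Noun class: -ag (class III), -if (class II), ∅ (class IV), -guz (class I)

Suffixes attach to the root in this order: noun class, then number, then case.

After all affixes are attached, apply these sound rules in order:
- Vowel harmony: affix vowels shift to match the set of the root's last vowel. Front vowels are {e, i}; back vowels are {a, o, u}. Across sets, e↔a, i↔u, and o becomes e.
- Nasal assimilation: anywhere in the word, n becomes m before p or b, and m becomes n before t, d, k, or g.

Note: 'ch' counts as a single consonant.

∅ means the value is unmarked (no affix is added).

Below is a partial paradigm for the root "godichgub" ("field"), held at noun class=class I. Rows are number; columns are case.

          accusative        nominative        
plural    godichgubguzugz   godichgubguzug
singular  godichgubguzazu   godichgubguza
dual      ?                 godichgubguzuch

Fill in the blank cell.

Attach noun class class I -guz → godichgubguz.
Attach number dual -ich → godichgubguzich.
Attach case accusative -z (after consonant 'ch') → godichgubguzichz.
Apply vowel harmony: godichgubguzichz → godichgubguzuchz.
Nasal assimilation: no change.

godichgubguzuchz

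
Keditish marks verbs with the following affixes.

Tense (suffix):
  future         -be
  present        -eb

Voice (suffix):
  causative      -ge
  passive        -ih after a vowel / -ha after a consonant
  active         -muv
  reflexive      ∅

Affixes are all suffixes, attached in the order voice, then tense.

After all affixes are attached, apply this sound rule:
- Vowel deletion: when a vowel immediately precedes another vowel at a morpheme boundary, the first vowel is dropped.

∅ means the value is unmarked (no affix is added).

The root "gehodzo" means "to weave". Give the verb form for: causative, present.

gehodzogeb

Attach voice causative -ge → gehodzoge.
Attach tense present -eb → gehodzogeeb.
Apply vowel deletion: gehodzogeeb → gehodzogeb.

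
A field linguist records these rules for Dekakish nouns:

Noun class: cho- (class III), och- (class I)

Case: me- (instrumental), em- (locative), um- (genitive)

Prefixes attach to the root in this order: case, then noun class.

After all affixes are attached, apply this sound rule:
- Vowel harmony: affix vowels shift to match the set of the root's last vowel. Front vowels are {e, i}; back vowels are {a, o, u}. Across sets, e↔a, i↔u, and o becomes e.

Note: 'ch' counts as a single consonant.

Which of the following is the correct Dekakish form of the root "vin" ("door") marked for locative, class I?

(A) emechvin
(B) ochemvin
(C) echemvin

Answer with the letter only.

C

Attach case locative em- → emvin.
Attach noun class class I och- → ochemvin.
Apply vowel harmony: ochemvin → echemvin.
So the correct form is echemvin, option (C).
(B) ochemvin is wrong: it fails to apply the sound rule(s).
(A) emechvin is wrong: it has the affixes in the wrong order.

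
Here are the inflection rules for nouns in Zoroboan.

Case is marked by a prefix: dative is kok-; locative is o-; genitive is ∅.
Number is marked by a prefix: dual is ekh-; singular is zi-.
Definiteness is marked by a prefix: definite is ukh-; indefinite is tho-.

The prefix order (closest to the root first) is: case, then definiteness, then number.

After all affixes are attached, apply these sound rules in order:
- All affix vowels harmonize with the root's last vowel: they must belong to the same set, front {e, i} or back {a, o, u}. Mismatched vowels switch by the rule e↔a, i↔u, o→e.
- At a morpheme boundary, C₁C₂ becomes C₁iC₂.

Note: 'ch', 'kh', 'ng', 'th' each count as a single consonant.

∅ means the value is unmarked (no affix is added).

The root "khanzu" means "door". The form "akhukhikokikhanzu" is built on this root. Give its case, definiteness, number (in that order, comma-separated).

Segment: ekh-ukh-kok-khanzu.
case: kok- → dative.
definiteness: ukh- → definite.
number: ekh- → dual.

dative, definite, dual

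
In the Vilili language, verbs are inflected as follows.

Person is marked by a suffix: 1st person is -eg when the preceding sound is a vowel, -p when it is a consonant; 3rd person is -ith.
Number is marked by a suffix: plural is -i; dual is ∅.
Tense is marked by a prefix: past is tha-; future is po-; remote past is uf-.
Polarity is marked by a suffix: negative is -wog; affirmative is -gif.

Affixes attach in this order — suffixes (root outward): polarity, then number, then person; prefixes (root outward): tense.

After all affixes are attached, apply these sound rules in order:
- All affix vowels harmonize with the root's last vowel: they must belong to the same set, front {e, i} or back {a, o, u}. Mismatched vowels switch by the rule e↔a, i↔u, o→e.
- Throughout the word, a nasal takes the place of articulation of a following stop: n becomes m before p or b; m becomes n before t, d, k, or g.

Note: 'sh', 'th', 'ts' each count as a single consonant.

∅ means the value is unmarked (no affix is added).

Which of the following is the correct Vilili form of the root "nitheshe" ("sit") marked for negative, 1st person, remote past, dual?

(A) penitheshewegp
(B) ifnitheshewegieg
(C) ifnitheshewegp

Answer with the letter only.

C

Attach polarity negative -wog → nitheshewog.
number = dual: zero marking, form stays nitheshewog.
Attach person 1st person -p (after consonant 'g') → nitheshewogp.
Attach tense remote past uf- → ufnitheshewogp.
Apply vowel harmony: ufnitheshewogp → ifnitheshewegp.
Nasal assimilation: no change.
So the correct form is ifnitheshewegp, option (C).
(B) ifnitheshewegieg is wrong: it uses plural instead of dual for number.
(A) penitheshewegp is wrong: it uses future instead of remote past for tense.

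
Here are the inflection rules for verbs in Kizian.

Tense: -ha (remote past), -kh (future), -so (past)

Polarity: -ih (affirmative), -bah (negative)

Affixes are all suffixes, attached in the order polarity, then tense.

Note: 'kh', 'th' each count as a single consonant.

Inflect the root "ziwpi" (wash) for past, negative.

ziwpibahso

Attach polarity negative -bah → ziwpibah.
Attach tense past -so → ziwpibahso.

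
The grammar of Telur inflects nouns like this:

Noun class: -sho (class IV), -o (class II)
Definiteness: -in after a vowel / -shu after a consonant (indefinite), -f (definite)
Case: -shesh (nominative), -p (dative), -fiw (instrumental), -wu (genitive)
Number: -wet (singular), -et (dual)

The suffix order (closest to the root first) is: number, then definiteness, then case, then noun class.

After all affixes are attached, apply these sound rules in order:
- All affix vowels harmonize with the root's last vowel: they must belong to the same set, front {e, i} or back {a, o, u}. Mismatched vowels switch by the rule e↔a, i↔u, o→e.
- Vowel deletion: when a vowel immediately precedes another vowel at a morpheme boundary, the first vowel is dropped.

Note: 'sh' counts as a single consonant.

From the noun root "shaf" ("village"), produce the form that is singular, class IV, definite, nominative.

Attach number singular -wet → shafwet.
Attach definiteness definite -f → shafwetf.
Attach case nominative -shesh → shafwetfshesh.
Attach noun class class IV -sho → shafwetfsheshsho.
Apply vowel harmony: shafwetfsheshsho → shafwatfshashsho.
Vowel deletion: no change.

shafwatfshashsho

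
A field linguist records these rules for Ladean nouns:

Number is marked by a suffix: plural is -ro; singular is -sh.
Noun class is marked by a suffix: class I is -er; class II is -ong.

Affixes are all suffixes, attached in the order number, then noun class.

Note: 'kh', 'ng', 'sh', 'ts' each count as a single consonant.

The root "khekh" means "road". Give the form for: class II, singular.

Attach number singular -sh → khekhsh.
Attach noun class class II -ong → khekhshong.

khekhshong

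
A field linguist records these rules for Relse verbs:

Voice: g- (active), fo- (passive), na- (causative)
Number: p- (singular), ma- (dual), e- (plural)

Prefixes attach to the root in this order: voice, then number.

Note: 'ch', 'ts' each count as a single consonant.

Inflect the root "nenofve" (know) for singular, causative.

Attach voice causative na- → nanenofve.
Attach number singular p- → pnanenofve.

pnanenofve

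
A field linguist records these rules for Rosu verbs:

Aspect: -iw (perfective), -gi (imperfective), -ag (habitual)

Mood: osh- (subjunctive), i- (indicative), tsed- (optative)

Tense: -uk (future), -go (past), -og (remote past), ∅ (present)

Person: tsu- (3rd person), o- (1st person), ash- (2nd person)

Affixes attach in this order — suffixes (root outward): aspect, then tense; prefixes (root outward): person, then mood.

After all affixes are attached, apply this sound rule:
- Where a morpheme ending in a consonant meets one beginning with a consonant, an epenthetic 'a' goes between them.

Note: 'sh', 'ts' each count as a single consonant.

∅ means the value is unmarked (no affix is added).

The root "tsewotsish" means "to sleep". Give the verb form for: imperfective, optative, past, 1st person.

tsedotsewotsishagigo

Attach aspect imperfective -gi → tsewotsishgi.
Attach tense past -go → tsewotsishgigo.
Attach person 1st person o- → otsewotsishgigo.
Attach mood optative tsed- → tsedotsewotsishgigo.
Apply epenthesis: tsedotsewotsishgigo → tsedotsewotsishagigo.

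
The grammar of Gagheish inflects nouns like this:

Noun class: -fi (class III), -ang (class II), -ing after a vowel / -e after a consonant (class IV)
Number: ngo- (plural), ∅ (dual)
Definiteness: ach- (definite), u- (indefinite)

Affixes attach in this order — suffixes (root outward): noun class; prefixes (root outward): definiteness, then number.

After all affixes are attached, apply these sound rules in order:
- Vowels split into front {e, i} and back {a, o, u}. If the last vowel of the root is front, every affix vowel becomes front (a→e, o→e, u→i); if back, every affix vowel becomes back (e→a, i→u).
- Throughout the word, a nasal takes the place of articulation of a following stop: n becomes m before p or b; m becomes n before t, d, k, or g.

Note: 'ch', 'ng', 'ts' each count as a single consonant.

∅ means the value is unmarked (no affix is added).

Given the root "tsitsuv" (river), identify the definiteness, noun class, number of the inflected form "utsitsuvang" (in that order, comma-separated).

Segment: u-tsitsuv-ang.
definiteness: u- → indefinite.
noun class: -ang → class II.
number: ∅ → dual.

indefinite, class II, dual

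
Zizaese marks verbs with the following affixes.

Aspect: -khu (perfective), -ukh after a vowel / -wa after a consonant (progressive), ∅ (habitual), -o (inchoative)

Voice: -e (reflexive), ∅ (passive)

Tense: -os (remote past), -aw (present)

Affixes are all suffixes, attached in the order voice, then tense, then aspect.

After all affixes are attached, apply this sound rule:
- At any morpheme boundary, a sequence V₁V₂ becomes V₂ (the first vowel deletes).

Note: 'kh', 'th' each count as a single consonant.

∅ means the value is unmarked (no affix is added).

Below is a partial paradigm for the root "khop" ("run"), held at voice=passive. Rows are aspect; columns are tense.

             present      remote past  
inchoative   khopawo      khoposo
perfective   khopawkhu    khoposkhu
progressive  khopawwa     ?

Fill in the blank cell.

voice = passive: zero marking, form stays khop.
Attach tense remote past -os → khopos.
Attach aspect progressive -wa (after consonant 's') → khoposwa.
Vowel deletion: no change.

khoposwa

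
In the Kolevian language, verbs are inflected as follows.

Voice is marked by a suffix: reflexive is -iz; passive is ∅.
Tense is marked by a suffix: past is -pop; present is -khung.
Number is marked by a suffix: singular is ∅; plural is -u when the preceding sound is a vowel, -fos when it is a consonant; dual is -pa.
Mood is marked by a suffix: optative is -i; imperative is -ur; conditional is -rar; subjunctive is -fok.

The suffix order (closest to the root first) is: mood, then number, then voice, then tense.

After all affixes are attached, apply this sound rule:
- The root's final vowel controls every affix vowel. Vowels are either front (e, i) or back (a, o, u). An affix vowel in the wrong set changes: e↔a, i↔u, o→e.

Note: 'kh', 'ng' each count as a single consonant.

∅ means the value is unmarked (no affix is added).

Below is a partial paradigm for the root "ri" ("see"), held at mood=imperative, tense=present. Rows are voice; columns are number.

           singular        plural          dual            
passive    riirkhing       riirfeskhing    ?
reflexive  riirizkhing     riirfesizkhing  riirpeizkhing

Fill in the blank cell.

riirpekhing

Attach mood imperative -ur → riur.
Attach number dual -pa → riurpa.
voice = passive: zero marking, form stays riurpa.
Attach tense present -khung → riurpakhung.
Apply vowel harmony: riurpakhung → riirpekhing.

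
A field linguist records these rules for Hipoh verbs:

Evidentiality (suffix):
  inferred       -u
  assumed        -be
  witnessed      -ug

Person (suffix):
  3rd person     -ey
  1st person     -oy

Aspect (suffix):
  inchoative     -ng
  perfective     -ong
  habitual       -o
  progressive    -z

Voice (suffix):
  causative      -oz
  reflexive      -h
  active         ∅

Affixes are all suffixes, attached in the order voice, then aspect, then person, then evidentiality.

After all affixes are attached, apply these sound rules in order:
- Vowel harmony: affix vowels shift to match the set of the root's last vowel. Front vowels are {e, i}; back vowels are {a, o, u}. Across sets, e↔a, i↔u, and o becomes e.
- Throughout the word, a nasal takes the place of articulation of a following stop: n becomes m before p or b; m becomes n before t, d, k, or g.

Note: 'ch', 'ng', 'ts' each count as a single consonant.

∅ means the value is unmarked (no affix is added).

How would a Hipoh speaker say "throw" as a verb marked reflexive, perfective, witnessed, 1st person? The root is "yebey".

yebeyhengeyig

Attach voice reflexive -h → yebeyh.
Attach aspect perfective -ong → yebeyhong.
Attach person 1st person -oy → yebeyhongoy.
Attach evidentiality witnessed -ug → yebeyhongoyug.
Apply vowel harmony: yebeyhongoyug → yebeyhengeyig.
Nasal assimilation: no change.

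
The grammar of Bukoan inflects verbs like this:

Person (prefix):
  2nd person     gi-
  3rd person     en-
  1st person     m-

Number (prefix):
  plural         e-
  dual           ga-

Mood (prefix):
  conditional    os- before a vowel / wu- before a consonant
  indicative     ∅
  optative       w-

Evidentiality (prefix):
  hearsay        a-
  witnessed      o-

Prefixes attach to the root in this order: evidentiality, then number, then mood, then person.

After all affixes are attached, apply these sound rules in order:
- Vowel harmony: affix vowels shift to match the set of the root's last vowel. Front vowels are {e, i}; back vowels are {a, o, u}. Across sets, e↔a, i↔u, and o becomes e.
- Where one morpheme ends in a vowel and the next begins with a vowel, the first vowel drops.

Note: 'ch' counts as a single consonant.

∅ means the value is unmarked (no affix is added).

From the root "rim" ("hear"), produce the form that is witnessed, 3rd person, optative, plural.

Attach evidentiality witnessed o- → orim.
Attach number plural e- → eorim.
Attach mood optative w- → weorim.
Attach person 3rd person en- → enweorim.
Apply vowel harmony: enweorim → enweerim.
Apply vowel deletion: enweerim → enwerim.

enwerim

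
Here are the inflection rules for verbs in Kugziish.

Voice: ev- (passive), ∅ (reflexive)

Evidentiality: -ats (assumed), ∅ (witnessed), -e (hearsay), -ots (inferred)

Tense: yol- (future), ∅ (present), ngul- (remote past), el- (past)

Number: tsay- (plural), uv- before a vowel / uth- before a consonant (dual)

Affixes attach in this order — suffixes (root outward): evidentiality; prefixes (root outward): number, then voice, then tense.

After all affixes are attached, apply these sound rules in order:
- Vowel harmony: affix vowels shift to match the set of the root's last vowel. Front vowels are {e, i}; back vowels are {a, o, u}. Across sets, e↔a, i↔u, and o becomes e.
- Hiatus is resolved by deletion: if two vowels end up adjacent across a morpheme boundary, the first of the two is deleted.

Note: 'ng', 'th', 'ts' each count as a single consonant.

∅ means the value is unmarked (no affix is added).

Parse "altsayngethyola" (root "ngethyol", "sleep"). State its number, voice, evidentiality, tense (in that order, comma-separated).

plural, reflexive, hearsay, past

Segment: el-tsay-ngethyol-e.
number: tsay- → plural.
voice: ∅ → reflexive.
evidentiality: -e → hearsay.
tense: el- → past.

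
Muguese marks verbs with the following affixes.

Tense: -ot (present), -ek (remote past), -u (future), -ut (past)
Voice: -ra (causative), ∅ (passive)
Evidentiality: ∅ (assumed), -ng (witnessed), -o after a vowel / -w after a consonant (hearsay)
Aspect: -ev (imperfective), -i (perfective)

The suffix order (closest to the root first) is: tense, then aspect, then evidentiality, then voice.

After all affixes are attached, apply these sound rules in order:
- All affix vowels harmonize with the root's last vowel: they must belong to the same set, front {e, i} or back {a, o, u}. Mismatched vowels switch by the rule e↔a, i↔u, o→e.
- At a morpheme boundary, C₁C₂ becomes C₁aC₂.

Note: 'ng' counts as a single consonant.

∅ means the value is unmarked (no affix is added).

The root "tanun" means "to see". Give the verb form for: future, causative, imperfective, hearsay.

tanunuavawara

Attach tense future -u → tanunu.
Attach aspect imperfective -ev → tanunuev.
Attach evidentiality hearsay -w (after consonant 'v') → tanunuevw.
Attach voice causative -ra → tanunuevwra.
Apply vowel harmony: tanunuevwra → tanunuavwra.
Apply epenthesis: tanunuavwra → tanunuavawara.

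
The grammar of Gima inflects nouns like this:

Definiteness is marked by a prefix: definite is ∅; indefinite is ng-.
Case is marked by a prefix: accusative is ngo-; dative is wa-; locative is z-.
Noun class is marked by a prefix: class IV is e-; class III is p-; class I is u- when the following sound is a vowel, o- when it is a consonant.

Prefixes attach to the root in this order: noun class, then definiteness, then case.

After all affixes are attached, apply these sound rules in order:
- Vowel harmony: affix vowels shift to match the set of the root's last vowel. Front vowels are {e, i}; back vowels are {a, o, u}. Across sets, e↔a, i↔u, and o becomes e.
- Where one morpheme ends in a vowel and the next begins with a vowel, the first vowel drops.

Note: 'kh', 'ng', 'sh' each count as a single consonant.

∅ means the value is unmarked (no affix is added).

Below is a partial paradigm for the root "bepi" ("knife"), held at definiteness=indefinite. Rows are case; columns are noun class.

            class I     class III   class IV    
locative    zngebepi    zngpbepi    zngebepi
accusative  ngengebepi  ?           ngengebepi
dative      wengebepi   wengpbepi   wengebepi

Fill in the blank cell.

Attach noun class class III p- → pbepi.
Attach definiteness indefinite ng- → ngpbepi.
Attach case accusative ngo- → ngongpbepi.
Apply vowel harmony: ngongpbepi → ngengpbepi.
Vowel deletion: no change.

ngengpbepi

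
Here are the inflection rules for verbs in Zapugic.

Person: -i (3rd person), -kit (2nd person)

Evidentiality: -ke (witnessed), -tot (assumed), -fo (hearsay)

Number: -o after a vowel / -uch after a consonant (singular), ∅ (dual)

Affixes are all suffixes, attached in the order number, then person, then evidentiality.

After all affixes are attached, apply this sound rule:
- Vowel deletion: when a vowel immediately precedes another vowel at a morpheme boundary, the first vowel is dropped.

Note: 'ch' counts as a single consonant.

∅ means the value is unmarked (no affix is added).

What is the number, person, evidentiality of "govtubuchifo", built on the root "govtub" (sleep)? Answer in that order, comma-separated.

Segment: govtub-uch-i-fo.
number: -o/uch → singular.
person: -i → 3rd person.
evidentiality: -fo → hearsay.

singular, 3rd person, hearsay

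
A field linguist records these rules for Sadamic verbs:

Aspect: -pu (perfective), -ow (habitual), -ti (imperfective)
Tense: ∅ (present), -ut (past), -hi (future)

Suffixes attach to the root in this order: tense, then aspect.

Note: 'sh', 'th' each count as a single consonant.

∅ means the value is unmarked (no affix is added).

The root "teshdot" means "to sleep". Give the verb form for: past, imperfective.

teshdotutti

Attach tense past -ut → teshdotut.
Attach aspect imperfective -ti → teshdotutti.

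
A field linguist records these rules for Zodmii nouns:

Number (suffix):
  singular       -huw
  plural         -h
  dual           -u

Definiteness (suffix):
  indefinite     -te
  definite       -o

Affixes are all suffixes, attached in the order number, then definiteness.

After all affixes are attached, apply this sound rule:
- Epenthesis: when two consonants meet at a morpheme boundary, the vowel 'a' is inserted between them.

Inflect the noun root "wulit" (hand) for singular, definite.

wulitahuwo

Attach number singular -huw → wulithuw.
Attach definiteness definite -o → wulithuwo.
Apply epenthesis: wulithuwo → wulitahuwo.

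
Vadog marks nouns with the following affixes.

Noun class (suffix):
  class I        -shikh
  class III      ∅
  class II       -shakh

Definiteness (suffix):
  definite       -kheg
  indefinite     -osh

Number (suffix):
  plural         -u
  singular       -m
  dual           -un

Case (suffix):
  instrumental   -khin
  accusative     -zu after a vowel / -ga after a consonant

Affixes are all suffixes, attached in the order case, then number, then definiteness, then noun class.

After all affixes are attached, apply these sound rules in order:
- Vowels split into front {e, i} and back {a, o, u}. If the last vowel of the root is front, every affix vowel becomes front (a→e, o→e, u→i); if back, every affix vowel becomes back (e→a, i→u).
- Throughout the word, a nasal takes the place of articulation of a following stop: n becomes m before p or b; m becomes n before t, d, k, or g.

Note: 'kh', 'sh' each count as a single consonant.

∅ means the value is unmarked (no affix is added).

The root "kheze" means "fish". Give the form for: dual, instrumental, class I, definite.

khezekhininkhegshikh

Attach case instrumental -khin → khezekhin.
Attach number dual -un → khezekhinun.
Attach definiteness definite -kheg → khezekhinunkheg.
Attach noun class class I -shikh → khezekhinunkhegshikh.
Apply vowel harmony: khezekhinunkhegshikh → khezekhininkhegshikh.
Nasal assimilation: no change.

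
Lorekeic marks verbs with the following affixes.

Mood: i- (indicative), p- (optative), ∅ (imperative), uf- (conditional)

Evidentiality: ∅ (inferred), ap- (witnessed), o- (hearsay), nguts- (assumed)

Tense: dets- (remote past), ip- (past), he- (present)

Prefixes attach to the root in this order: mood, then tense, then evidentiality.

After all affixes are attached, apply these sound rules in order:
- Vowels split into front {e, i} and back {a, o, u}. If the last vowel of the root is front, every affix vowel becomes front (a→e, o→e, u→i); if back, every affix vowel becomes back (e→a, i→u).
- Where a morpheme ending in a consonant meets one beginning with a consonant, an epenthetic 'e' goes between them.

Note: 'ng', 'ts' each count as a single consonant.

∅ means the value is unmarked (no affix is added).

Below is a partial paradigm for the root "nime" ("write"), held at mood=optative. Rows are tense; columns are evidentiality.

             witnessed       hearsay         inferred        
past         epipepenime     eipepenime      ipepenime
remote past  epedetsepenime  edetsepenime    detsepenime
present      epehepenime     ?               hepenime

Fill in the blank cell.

ehepenime

Attach mood optative p- → pnime.
Attach tense present he- → hepnime.
Attach evidentiality hearsay o- → ohepnime.
Apply vowel harmony: ohepnime → ehepnime.
Apply epenthesis: ehepnime → ehepenime.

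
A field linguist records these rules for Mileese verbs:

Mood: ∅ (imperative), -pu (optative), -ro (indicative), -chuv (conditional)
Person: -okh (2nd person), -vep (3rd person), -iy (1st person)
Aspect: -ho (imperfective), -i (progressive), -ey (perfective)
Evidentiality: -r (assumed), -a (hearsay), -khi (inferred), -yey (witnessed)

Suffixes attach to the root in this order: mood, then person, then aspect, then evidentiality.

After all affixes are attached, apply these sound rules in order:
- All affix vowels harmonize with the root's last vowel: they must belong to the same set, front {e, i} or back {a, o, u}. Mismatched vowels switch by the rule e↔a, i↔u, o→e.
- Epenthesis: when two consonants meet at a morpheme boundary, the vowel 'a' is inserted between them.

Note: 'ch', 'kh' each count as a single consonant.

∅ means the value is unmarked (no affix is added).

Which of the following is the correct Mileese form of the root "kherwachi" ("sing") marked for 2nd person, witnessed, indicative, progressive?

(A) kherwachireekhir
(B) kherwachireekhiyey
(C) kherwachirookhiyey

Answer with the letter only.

Attach mood indicative -ro → kherwachiro.
Attach person 2nd person -okh → kherwachirookh.
Attach aspect progressive -i → kherwachirookhi.
Attach evidentiality witnessed -yey → kherwachirookhiyey.
Apply vowel harmony: kherwachirookhiyey → kherwachireekhiyey.
Epenthesis: no change.
So the correct form is kherwachireekhiyey, option (B).
(A) kherwachireekhir is wrong: it uses assumed instead of witnessed for evidentiality.
(C) kherwachirookhiyey is wrong: it fails to apply the sound rule(s).

B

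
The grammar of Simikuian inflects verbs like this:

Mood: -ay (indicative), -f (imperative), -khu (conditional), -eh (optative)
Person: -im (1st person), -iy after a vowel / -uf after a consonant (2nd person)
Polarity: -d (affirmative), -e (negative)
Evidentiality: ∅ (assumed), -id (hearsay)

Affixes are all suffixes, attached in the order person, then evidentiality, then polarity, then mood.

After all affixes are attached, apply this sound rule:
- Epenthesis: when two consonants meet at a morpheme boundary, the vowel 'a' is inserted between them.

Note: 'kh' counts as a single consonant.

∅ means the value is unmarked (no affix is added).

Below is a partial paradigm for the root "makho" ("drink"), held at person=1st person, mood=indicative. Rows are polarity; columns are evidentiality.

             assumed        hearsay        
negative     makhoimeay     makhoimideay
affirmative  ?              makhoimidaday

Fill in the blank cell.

makhoimaday

Attach person 1st person -im → makhoim.
evidentiality = assumed: zero marking, form stays makhoim.
Attach polarity affirmative -d → makhoimd.
Attach mood indicative -ay → makhoimday.
Apply epenthesis: makhoimday → makhoimaday.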